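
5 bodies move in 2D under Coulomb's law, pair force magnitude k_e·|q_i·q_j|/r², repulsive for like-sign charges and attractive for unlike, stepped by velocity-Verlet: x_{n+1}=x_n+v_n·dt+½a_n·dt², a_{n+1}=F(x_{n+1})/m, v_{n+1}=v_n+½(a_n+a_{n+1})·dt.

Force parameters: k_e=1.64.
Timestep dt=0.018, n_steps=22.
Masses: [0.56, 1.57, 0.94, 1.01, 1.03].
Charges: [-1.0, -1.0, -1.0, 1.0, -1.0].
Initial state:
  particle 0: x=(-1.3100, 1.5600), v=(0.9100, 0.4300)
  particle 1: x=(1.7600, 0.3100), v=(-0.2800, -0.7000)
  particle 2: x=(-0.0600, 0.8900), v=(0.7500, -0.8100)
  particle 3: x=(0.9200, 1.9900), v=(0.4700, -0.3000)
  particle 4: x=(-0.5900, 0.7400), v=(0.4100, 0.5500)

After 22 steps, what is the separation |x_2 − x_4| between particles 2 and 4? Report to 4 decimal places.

step 0: x0=(-1.3100, 1.5600) x1=(1.7600, 0.3100) x2=(-0.0600, 0.8900) x3=(0.9200, 1.9900) x4=(-0.5900, 0.7400)
step 1: x0=(-1.2940, 1.5682) x1=(1.7550, 0.2974) x2=(-0.0455, 0.8757) x3=(0.9283, 1.9844) x4=(-0.5833, 0.7496)
step 2: x0=(-1.2789, 1.5773) x1=(1.7502, 0.2849) x2=(-0.0289, 0.8620) x3=(0.9363, 1.9784) x4=(-0.5779, 0.7585)
step 3: x0=(-1.2646, 1.5873) x1=(1.7455, 0.2724) x2=(-0.0102, 0.8487) x3=(0.9440, 1.9719) x4=(-0.5739, 0.7669)
step 4: x0=(-1.2511, 1.5982) x1=(1.7409, 0.2599) x2=(0.0104, 0.8358) x3=(0.9514, 1.9650) x4=(-0.5711, 0.7748)
step 5: x0=(-1.2384, 1.6101) x1=(1.7365, 0.2474) x2=(0.0328, 0.8231) x3=(0.9585, 1.9577) x4=(-0.5695, 0.7824)
step 6: x0=(-1.2265, 1.6229) x1=(1.7322, 0.2350) x2=(0.0571, 0.8107) x3=(0.9653, 1.9500) x4=(-0.5690, 0.7896)
step 7: x0=(-1.2154, 1.6366) x1=(1.7281, 0.2226) x2=(0.0829, 0.7985) x3=(0.9718, 1.9418) x4=(-0.5695, 0.7965)
step 8: x0=(-1.2049, 1.6513) x1=(1.7242, 0.2102) x2=(0.1103, 0.7864) x3=(0.9779, 1.9332) x4=(-0.5710, 0.8031)
step 9: x0=(-1.1952, 1.6670) x1=(1.7204, 0.1978) x2=(0.1391, 0.7745) x3=(0.9837, 1.9242) x4=(-0.5732, 0.8095)
step 10: x0=(-1.1862, 1.6836) x1=(1.7167, 0.1855) x2=(0.1692, 0.7627) x3=(0.9893, 1.9147) x4=(-0.5762, 0.8157)
step 11: x0=(-1.1779, 1.7012) x1=(1.7132, 0.1732) x2=(0.2004, 0.7510) x3=(0.9944, 1.9048) x4=(-0.5798, 0.8216)
step 12: x0=(-1.1701, 1.7197) x1=(1.7099, 0.1608) x2=(0.2326, 0.7394) x3=(0.9993, 1.8944) x4=(-0.5839, 0.8274)
step 13: x0=(-1.1630, 1.7391) x1=(1.7068, 0.1485) x2=(0.2658, 0.7279) x3=(1.0039, 1.8836) x4=(-0.5885, 0.8330)
step 14: x0=(-1.1564, 1.7595) x1=(1.7038, 0.1362) x2=(0.2999, 0.7166) x3=(1.0081, 1.8723) x4=(-0.5936, 0.8384)
step 15: x0=(-1.1504, 1.7808) x1=(1.7010, 0.1239) x2=(0.3347, 0.7054) x3=(1.0120, 1.8605) x4=(-0.5990, 0.8436)
step 16: x0=(-1.1449, 1.8030) x1=(1.6984, 0.1116) x2=(0.3702, 0.6944) x3=(1.0155, 1.8483) x4=(-0.6047, 0.8486)
step 17: x0=(-1.1399, 1.8261) x1=(1.6960, 0.0993) x2=(0.4063, 0.6836) x3=(1.0188, 1.8355) x4=(-0.6107, 0.8534)
step 18: x0=(-1.1353, 1.8500) x1=(1.6938, 0.0870) x2=(0.4430, 0.6731) x3=(1.0217, 1.8223) x4=(-0.6169, 0.8581)
step 19: x0=(-1.1311, 1.8749) x1=(1.6918, 0.0746) x2=(0.4801, 0.6628) x3=(1.0242, 1.8086) x4=(-0.6234, 0.8625)
step 20: x0=(-1.1273, 1.9006) x1=(1.6901, 0.0623) x2=(0.5177, 0.6528) x3=(1.0265, 1.7944) x4=(-0.6300, 0.8668)
step 21: x0=(-1.1239, 1.9271) x1=(1.6885, 0.0499) x2=(0.5557, 0.6431) x3=(1.0284, 1.7797) x4=(-0.6368, 0.8709)
step 22: x0=(-1.1208, 1.9544) x1=(1.6872, 0.0374) x2=(0.5939, 0.6337) x3=(1.0301, 1.7644) x4=(-0.6437, 0.8748)

1.2609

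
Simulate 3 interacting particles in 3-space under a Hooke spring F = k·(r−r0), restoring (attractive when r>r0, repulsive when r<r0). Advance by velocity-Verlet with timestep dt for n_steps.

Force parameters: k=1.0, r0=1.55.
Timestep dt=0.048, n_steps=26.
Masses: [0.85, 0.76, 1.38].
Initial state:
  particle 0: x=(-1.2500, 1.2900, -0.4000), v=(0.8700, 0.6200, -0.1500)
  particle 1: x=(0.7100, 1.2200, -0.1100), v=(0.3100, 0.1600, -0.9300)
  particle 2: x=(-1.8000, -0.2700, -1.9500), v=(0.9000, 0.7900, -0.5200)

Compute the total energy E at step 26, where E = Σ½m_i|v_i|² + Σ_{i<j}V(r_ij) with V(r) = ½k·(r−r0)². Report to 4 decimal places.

4.2038

step 0: x0=(-1.2500, 1.2900, -0.4000) x1=(0.7100, 1.2200, -0.1100) x2=(-1.8000, -0.2700, -1.9500)
step 1: x0=(-1.2079, 1.3191, -0.4078) x1=(0.7221, 1.2265, -0.1563) x2=(-1.7555, -0.2310, -1.9737)
step 2: x0=(-1.1652, 1.3468, -0.4168) x1=(0.7290, 1.2306, -0.2057) x2=(-1.7085, -0.1898, -1.9949)
step 3: x0=(-1.1220, 1.3731, -0.4270) x1=(0.7308, 1.2324, -0.2582) x2=(-1.6590, -0.1466, -2.0137)
step 4: x0=(-1.0784, 1.3980, -0.4385) x1=(0.7278, 1.2322, -0.3135) x2=(-1.6071, -0.1013, -2.0301)
step 5: x0=(-1.0345, 1.4216, -0.4513) x1=(0.7204, 1.2299, -0.3716) x2=(-1.5529, -0.0541, -2.0442)
step 6: x0=(-0.9905, 1.4440, -0.4654) x1=(0.7089, 1.2258, -0.4322) x2=(-1.4966, -0.0051, -2.0561)
step 7: x0=(-0.9464, 1.4651, -0.4808) x1=(0.6937, 1.2199, -0.4952) x2=(-1.4382, 0.0456, -2.0659)
step 8: x0=(-0.9025, 1.4850, -0.4974) x1=(0.6752, 1.2124, -0.5605) x2=(-1.3779, 0.0979, -2.0738)
step 9: x0=(-0.8587, 1.5039, -0.5152) x1=(0.6537, 1.2035, -0.6277) x2=(-1.3159, 0.1517, -2.0797)
step 10: x0=(-0.8153, 1.5217, -0.5342) x1=(0.6297, 1.1932, -0.6968) x2=(-1.2524, 0.2068, -2.0839)
step 11: x0=(-0.7724, 1.5388, -0.5542) x1=(0.6037, 1.1817, -0.7676) x2=(-1.1874, 0.2632, -2.0866)
step 12: x0=(-0.7300, 1.5550, -0.5752) x1=(0.5761, 1.1691, -0.8399) x2=(-1.1212, 0.3206, -2.0879)
step 13: x0=(-0.6883, 1.5707, -0.5969) x1=(0.5474, 1.1556, -0.9134) x2=(-1.0539, 0.3788, -2.0880)
step 14: x0=(-0.6473, 1.5858, -0.6194) x1=(0.5178, 1.1412, -0.9880) x2=(-0.9858, 0.4379, -2.0870)
step 15: x0=(-0.6071, 1.6006, -0.6424) x1=(0.4880, 1.1261, -1.0636) x2=(-0.9170, 0.4976, -2.0852)
step 16: x0=(-0.5676, 1.6153, -0.6658) x1=(0.4582, 1.1104, -1.1400) x2=(-0.8478, 0.5577, -2.0827)
step 17: x0=(-0.5290, 1.6299, -0.6893) x1=(0.4288, 1.0942, -1.2171) x2=(-0.7783, 0.6181, -2.0797)
step 18: x0=(-0.4911, 1.6446, -0.7129) x1=(0.4002, 1.0774, -1.2945) x2=(-0.7087, 0.6787, -2.0765)
step 19: x0=(-0.4540, 1.6595, -0.7363) x1=(0.3727, 1.0604, -1.3723) x2=(-0.6393, 0.7394, -2.0733)
step 20: x0=(-0.4176, 1.6748, -0.7594) x1=(0.3466, 1.0430, -1.4501) x2=(-0.5703, 0.8001, -2.0702)
step 21: x0=(-0.3817, 1.6905, -0.7821) x1=(0.3222, 1.0253, -1.5278) x2=(-0.5018, 0.8606, -2.0674)
step 22: x0=(-0.3464, 1.7067, -0.8042) x1=(0.2997, 1.0074, -1.6052) x2=(-0.4341, 0.9210, -2.0651)
step 23: x0=(-0.3115, 1.7235, -0.8256) x1=(0.2795, 0.9891, -1.6822) x2=(-0.3673, 0.9812, -2.0636)
step 24: x0=(-0.2769, 1.7408, -0.8462) x1=(0.2617, 0.9704, -1.7585) x2=(-0.3017, 1.0413, -2.0628)
step 25: x0=(-0.2426, 1.7588, -0.8661) x1=(0.2466, 0.9510, -1.8339) x2=(-0.2374, 1.1014, -2.0630)
step 26: x0=(-0.2084, 1.7773, -0.8851) x1=(0.2344, 0.9304, -1.9086) x2=(-0.1746, 1.1619, -2.0641)
step 0 velocities: v0=(0.8700, 0.6200, -0.1500) v1=(0.3100, 0.1600, -0.9300) v2=(0.9000, 0.7900, -0.5200)
step 0: KE=2.0456, PE=2.1564, E=4.2020
step 26 velocities: v0=(0.7095, 0.3906, -0.3879) v1=(-0.2260, -0.4478, -1.5487) v2=(1.2941, 1.2660, -0.0327)
step 26: KE=3.6119, PE=0.5918, E=4.2038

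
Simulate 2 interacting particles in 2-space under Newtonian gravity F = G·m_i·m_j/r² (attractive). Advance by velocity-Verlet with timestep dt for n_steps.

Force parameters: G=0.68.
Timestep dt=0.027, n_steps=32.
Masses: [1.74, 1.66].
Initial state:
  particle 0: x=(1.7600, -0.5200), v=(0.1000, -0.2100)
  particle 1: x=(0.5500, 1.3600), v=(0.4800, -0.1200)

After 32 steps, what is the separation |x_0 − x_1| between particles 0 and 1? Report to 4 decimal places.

1.9650

step 0: x0=(1.7600, -0.5200) x1=(0.5500, 1.3600)
step 1: x0=(1.7627, -0.5256) x1=(0.5630, 1.3567)
step 2: x0=(1.7652, -0.5311) x1=(0.5761, 1.3532)
step 3: x0=(1.7677, -0.5364) x1=(0.5893, 1.3496)
step 4: x0=(1.7701, -0.5416) x1=(0.6026, 1.3459)
step 5: x0=(1.7724, -0.5466) x1=(0.6160, 1.3420)
step 6: x0=(1.7746, -0.5515) x1=(0.6294, 1.3379)
step 7: x0=(1.7767, -0.5562) x1=(0.6430, 1.3337)
step 8: x0=(1.7788, -0.5609) x1=(0.6566, 1.3294)
step 9: x0=(1.7807, -0.5653) x1=(0.6704, 1.3248)
step 10: x0=(1.7826, -0.5696) x1=(0.6842, 1.3202)
step 11: x0=(1.7844, -0.5738) x1=(0.6981, 1.3154)
step 12: x0=(1.7861, -0.5778) x1=(0.7122, 1.3104)
step 13: x0=(1.7877, -0.5817) x1=(0.7263, 1.3052)
step 14: x0=(1.7892, -0.5854) x1=(0.7405, 1.3000)
step 15: x0=(1.7906, -0.5889) x1=(0.7547, 1.2945)
step 16: x0=(1.7920, -0.5923) x1=(0.7691, 1.2889)
step 17: x0=(1.7932, -0.5956) x1=(0.7836, 1.2831)
step 18: x0=(1.7944, -0.5986) x1=(0.7981, 1.2771)
step 19: x0=(1.7955, -0.6016) x1=(0.8128, 1.2710)
step 20: x0=(1.7965, -0.6043) x1=(0.8275, 1.2647)
step 21: x0=(1.7974, -0.6069) x1=(0.8423, 1.2582)
step 22: x0=(1.7983, -0.6093) x1=(0.8573, 1.2516)
step 23: x0=(1.7990, -0.6116) x1=(0.8723, 1.2448)
step 24: x0=(1.7997, -0.6137) x1=(0.8874, 1.2378)
step 25: x0=(1.8003, -0.6156) x1=(0.9025, 1.2306)
step 26: x0=(1.8008, -0.6173) x1=(0.9178, 1.2232)
step 27: x0=(1.8012, -0.6189) x1=(0.9332, 1.2157)
step 28: x0=(1.8015, -0.6203) x1=(0.9486, 1.2080)
step 29: x0=(1.8017, -0.6214) x1=(0.9642, 1.2000)
step 30: x0=(1.8019, -0.6225) x1=(0.9798, 1.1919)
step 31: x0=(1.8020, -0.6233) x1=(0.9955, 1.1836)
step 32: x0=(1.8019, -0.6239) x1=(1.0113, 1.1750)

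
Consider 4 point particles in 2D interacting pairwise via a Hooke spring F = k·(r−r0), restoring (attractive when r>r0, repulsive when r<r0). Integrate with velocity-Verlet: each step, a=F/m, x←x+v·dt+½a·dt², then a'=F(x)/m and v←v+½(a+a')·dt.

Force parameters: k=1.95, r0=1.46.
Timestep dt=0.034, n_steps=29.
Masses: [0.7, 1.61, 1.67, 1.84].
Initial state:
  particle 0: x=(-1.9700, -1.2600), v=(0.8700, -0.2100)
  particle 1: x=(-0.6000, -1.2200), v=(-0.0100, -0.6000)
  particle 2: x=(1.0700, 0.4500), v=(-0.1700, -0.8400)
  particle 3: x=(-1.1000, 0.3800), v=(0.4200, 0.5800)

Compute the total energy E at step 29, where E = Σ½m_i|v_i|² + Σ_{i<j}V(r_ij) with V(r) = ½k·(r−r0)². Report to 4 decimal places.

step 0: x0=(-1.9700, -1.2600) x1=(-0.6000, -1.2200) x2=(1.0700, 0.4500) x3=(-1.1000, 0.3800)
step 1: x0=(-1.9374, -1.2650) x1=(-0.5999, -1.2398) x2=(1.0621, 0.4203) x3=(-1.0854, 0.3994)
step 2: x0=(-1.8991, -1.2657) x1=(-0.5988, -1.2584) x2=(1.0501, 0.3885) x3=(-1.0700, 0.4181)
step 3: x0=(-1.8552, -1.2621) x1=(-0.5967, -1.2757) x2=(1.0342, 0.3545) x3=(-1.0540, 0.4359)
step 4: x0=(-1.8063, -1.2545) x1=(-0.5937, -1.2918) x2=(1.0143, 0.3186) x3=(-1.0373, 0.4529)
step 5: x0=(-1.7526, -1.2428) x1=(-0.5896, -1.3067) x2=(0.9909, 0.2808) x3=(-1.0200, 0.4690)
step 6: x0=(-1.6946, -1.2272) x1=(-0.5844, -1.3202) x2=(0.9639, 0.2412) x3=(-1.0021, 0.4841)
step 7: x0=(-1.6329, -1.2080) x1=(-0.5782, -1.3326) x2=(0.9337, 0.2000) x3=(-0.9837, 0.4983)
step 8: x0=(-1.5678, -1.1852) x1=(-0.5708, -1.3438) x2=(0.9004, 0.1572) x3=(-0.9647, 0.5114)
step 9: x0=(-1.5000, -1.1591) x1=(-0.5623, -1.3538) x2=(0.8644, 0.1131) x3=(-0.9452, 0.5235)
step 10: x0=(-1.4300, -1.1298) x1=(-0.5527, -1.3627) x2=(0.8258, 0.0677) x3=(-0.9253, 0.5347)
step 11: x0=(-1.3583, -1.0976) x1=(-0.5420, -1.3707) x2=(0.7850, 0.0213) x3=(-0.9049, 0.5448)
step 12: x0=(-1.2856, -1.0625) x1=(-0.5301, -1.3778) x2=(0.7422, -0.0261) x3=(-0.8841, 0.5539)
step 13: x0=(-1.2122, -1.0249) x1=(-0.5172, -1.3841) x2=(0.6977, -0.0743) x3=(-0.8630, 0.5620)
step 14: x0=(-1.1387, -0.9847) x1=(-0.5032, -1.3898) x2=(0.6518, -0.1230) x3=(-0.8415, 0.5692)
step 15: x0=(-1.0655, -0.9422) x1=(-0.4883, -1.3951) x2=(0.6048, -0.1723) x3=(-0.8198, 0.5756)
step 16: x0=(-0.9930, -0.8975) x1=(-0.4725, -1.4001) x2=(0.5570, -0.2218) x3=(-0.7978, 0.5811)
step 17: x0=(-0.9216, -0.8508) x1=(-0.4560, -1.4049) x2=(0.5087, -0.2715) x3=(-0.7756, 0.5858)
step 18: x0=(-0.8514, -0.8022) x1=(-0.4390, -1.4097) x2=(0.4602, -0.3211) x3=(-0.7532, 0.5899)
step 19: x0=(-0.7827, -0.7519) x1=(-0.4216, -1.4146) x2=(0.4117, -0.3707) x3=(-0.7306, 0.5933)
step 20: x0=(-0.7157, -0.7002) x1=(-0.4039, -1.4197) x2=(0.3636, -0.4200) x3=(-0.7078, 0.5961)
step 21: x0=(-0.6507, -0.6473) x1=(-0.3861, -1.4251) x2=(0.3161, -0.4690) x3=(-0.6850, 0.5984)
step 22: x0=(-0.5879, -0.5935) x1=(-0.3684, -1.4309) x2=(0.2694, -0.5175) x3=(-0.6620, 0.6002)
step 23: x0=(-0.5274, -0.5388) x1=(-0.3509, -1.4370) x2=(0.2238, -0.5656) x3=(-0.6390, 0.6017)
step 24: x0=(-0.4694, -0.4833) x1=(-0.3336, -1.4436) x2=(0.1794, -0.6133) x3=(-0.6159, 0.6028)
step 25: x0=(-0.4141, -0.4269) x1=(-0.3168, -1.4505) x2=(0.1365, -0.6606) x3=(-0.5928, 0.6036)
step 26: x0=(-0.3611, -0.3693) x1=(-0.3003, -1.4579) x2=(0.0950, -0.7078) x3=(-0.5696, 0.6042)
step 27: x0=(-0.3103, -0.3104) x1=(-0.2844, -1.4657) x2=(0.0549, -0.7549) x3=(-0.5465, 0.6046)
step 28: x0=(-0.2608, -0.2498) x1=(-0.2690, -1.4739) x2=(0.0159, -0.8021) x3=(-0.5234, 0.6048)
step 29: x0=(-0.2120, -0.1878) x1=(-0.2540, -1.4825) x2=(-0.0223, -0.8493) x3=(-0.5004, 0.6048)
step 0 velocities: v0=(0.8700, -0.2100) v1=(-0.0100, -0.6000) v2=(-0.1700, -0.8400) v3=(0.4200, 0.5800)
step 0: KE=1.6553, PE=5.5023, E=7.1576
step 29 velocities: v0=(1.4348, 1.8392) v1=(0.4317, -0.2581) v2=(-1.1126, -1.3883) v3=(0.6742, -0.0012)
step 29: KE=5.1692, PE=1.9863, E=7.1555

7.1555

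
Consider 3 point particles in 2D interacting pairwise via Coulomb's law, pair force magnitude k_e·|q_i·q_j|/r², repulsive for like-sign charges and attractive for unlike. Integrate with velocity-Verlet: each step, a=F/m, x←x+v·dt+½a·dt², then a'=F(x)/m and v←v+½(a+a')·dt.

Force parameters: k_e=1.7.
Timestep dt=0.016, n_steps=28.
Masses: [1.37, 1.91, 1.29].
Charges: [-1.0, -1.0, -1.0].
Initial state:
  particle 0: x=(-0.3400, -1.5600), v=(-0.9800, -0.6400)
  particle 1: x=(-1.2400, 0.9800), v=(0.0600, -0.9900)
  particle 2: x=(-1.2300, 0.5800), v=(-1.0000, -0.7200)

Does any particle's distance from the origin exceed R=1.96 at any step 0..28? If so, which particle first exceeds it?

step 0: x0=(-0.3400, -1.5600) x1=(-1.2400, 0.9800) x2=(-1.2300, 0.5800)
step 1: x0=(-0.3557, -1.5703) x1=(-1.2391, 0.9649) x2=(-1.2460, 0.5675)
step 2: x0=(-0.3713, -1.5807) x1=(-1.2381, 0.9512) x2=(-1.2620, 0.5528)
step 3: x0=(-0.3869, -1.5912) x1=(-1.2371, 0.9391) x2=(-1.2782, 0.5362)
step 4: x0=(-0.4024, -1.6017) x1=(-1.2359, 0.9283) x2=(-1.2947, 0.5175)
step 5: x0=(-0.4179, -1.6124) x1=(-1.2346, 0.9189) x2=(-1.3114, 0.4969)
step 6: x0=(-0.4334, -1.6232) x1=(-1.2330, 0.9107) x2=(-1.3285, 0.4747)
step 7: x0=(-0.4488, -1.6341) x1=(-1.2313, 0.9036) x2=(-1.3460, 0.4508)
step 8: x0=(-0.4642, -1.6450) x1=(-1.2292, 0.8976) x2=(-1.3638, 0.4254)
step 9: x0=(-0.4796, -1.6561) x1=(-1.2270, 0.8926) x2=(-1.3821, 0.3988)
step 10: x0=(-0.4949, -1.6673) x1=(-1.2244, 0.8884) x2=(-1.4008, 0.3711)
step 11: x0=(-0.5102, -1.6786) x1=(-1.2217, 0.8849) x2=(-1.4199, 0.3423)
step 12: x0=(-0.5255, -1.6899) x1=(-1.2187, 0.8822) x2=(-1.4394, 0.3127)
step 13: x0=(-0.5407, -1.7014) x1=(-1.2155, 0.8800) x2=(-1.4592, 0.2823)
step 14: x0=(-0.5558, -1.7130) x1=(-1.2121, 0.8783) x2=(-1.4793, 0.2512)
step 15: x0=(-0.5710, -1.7247) x1=(-1.2085, 0.8772) x2=(-1.4998, 0.2195)
step 16: x0=(-0.5861, -1.7365) x1=(-1.2047, 0.8764) x2=(-1.5206, 0.1872)
step 17: x0=(-0.6011, -1.7484) x1=(-1.2008, 0.8761) x2=(-1.5416, 0.1545)
step 18: x0=(-0.6161, -1.7604) x1=(-1.1968, 0.8761) x2=(-1.5629, 0.1214)
step 19: x0=(-0.6311, -1.7725) x1=(-1.1926, 0.8764) x2=(-1.5845, 0.0879)
step 20: x0=(-0.6460, -1.7847) x1=(-1.1883, 0.8771) x2=(-1.6062, 0.0541)
step 21: x0=(-0.6609, -1.7970) x1=(-1.1838, 0.8780) x2=(-1.6282, 0.0200)
step 22: x0=(-0.6757, -1.8095) x1=(-1.1793, 0.8791) x2=(-1.6504, -0.0143)
step 23: x0=(-0.6905, -1.8220) x1=(-1.1747, 0.8805) x2=(-1.6728, -0.0489)
step 24: x0=(-0.7053, -1.8347) x1=(-1.1699, 0.8821) x2=(-1.6954, -0.0837)
step 25: x0=(-0.7200, -1.8474) x1=(-1.1651, 0.8839) x2=(-1.7181, -0.1186)
step 26: x0=(-0.7346, -1.8603) x1=(-1.1602, 0.8858) x2=(-1.7410, -0.1537)
step 27: x0=(-0.7492, -1.8733) x1=(-1.1553, 0.8879) x2=(-1.7641, -0.1889)
step 28: x0=(-0.7638, -1.8864) x1=(-1.1502, 0.8902) x2=(-1.7873, -0.2242)

yes, particle 0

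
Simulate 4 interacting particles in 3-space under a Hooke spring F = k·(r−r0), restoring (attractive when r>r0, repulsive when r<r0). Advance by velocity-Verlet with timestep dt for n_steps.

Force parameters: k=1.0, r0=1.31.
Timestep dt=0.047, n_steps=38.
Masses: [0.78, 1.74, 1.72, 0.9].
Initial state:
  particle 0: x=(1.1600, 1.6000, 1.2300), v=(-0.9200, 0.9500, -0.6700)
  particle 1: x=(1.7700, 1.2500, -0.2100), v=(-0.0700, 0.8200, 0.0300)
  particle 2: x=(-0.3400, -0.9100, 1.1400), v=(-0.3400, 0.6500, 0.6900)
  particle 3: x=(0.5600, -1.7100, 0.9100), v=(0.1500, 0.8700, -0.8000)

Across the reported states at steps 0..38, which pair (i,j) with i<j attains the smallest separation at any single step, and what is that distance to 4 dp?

step 0: x0=(1.1600, 1.6000, 1.2300) x1=(1.7700, 1.2500, -0.2100) x2=(-0.3400, -0.9100, 1.1400) x3=(0.5600, -1.7100, 0.9100)
step 1: x0=(1.1152, 1.6397, 1.1978) x1=(1.7654, 1.2866, -0.2075) x2=(-0.3547, -0.8777, 1.1719) x3=(0.5685, -1.6645, 0.8718)
step 2: x0=(1.0675, 1.6696, 1.1643) x1=(1.7580, 1.3193, -0.2027) x2=(-0.3667, -0.8419, 1.2029) x3=(0.5797, -1.6096, 0.8324)
step 3: x0=(1.0171, 1.6899, 1.1296) x1=(1.7480, 1.3482, -0.1958) x2=(-0.3761, -0.8026, 1.2327) x3=(0.5935, -1.5456, 0.7919)
step 4: x0=(0.9641, 1.7006, 1.0939) x1=(1.7353, 1.3733, -0.1868) x2=(-0.3829, -0.7598, 1.2613) x3=(0.6095, -1.4726, 0.7505)
step 5: x0=(0.9089, 1.7022, 1.0574) x1=(1.7200, 1.3947, -0.1757) x2=(-0.3871, -0.7138, 1.2886) x3=(0.6278, -1.3909, 0.7082)
step 6: x0=(0.8515, 1.6950, 1.0202) x1=(1.7021, 1.4124, -0.1626) x2=(-0.3887, -0.6644, 1.3147) x3=(0.6479, -1.3007, 0.6653)
step 7: x0=(0.7923, 1.6794, 0.9825) x1=(1.6817, 1.4266, -0.1477) x2=(-0.3879, -0.6120, 1.3394) x3=(0.6696, -1.2024, 0.6217)
step 8: x0=(0.7315, 1.6561, 0.9444) x1=(1.6590, 1.4375, -0.1309) x2=(-0.3846, -0.5566, 1.3626) x3=(0.6927, -1.0967, 0.5777)
step 9: x0=(0.6694, 1.6256, 0.9060) x1=(1.6339, 1.4452, -0.1124) x2=(-0.3789, -0.4984, 1.3843) x3=(0.7168, -0.9839, 0.5334)
step 10: x0=(0.6062, 1.5886, 0.8675) x1=(1.6067, 1.4499, -0.0923) x2=(-0.3710, -0.4375, 1.4046) x3=(0.7418, -0.8648, 0.4890)
step 11: x0=(0.5421, 1.5458, 0.8290) x1=(1.5774, 1.4518, -0.0706) x2=(-0.3609, -0.3742, 1.4232) x3=(0.7672, -0.7399, 0.4447)
step 12: x0=(0.4774, 1.4980, 0.7906) x1=(1.5461, 1.4511, -0.0475) x2=(-0.3486, -0.3086, 1.4403) x3=(0.7930, -0.6100, 0.4005)
step 13: x0=(0.4123, 1.4458, 0.7523) x1=(1.5131, 1.4481, -0.0231) x2=(-0.3343, -0.2409, 1.4558) x3=(0.8187, -0.4758, 0.3567)
step 14: x0=(0.3469, 1.3902, 0.7143) x1=(1.4784, 1.4430, 0.0026) x2=(-0.3182, -0.1714, 1.4696) x3=(0.8442, -0.3381, 0.3134)
step 15: x0=(0.2815, 1.3319, 0.6765) x1=(1.4422, 1.4361, 0.0294) x2=(-0.3002, -0.1002, 1.4819) x3=(0.8692, -0.1977, 0.2707)
step 16: x0=(0.2161, 1.2716, 0.6390) x1=(1.4047, 1.4276, 0.0573) x2=(-0.2806, -0.0276, 1.4925) x3=(0.8936, -0.0555, 0.2287)
step 17: x0=(0.1508, 1.2100, 0.6018) x1=(1.3659, 1.4179, 0.0861) x2=(-0.2594, 0.0464, 1.5017) x3=(0.9173, 0.0879, 0.1876)
step 18: x0=(0.0856, 1.1477, 0.5648) x1=(1.3260, 1.4072, 0.1159) x2=(-0.2367, 0.1214, 1.5093) x3=(0.9401, 0.2317, 0.1474)
step 19: x0=(0.0203, 1.0852, 0.5280) x1=(1.2853, 1.3958, 0.1464) x2=(-0.2126, 0.1973, 1.5155) x3=(0.9621, 0.3753, 0.1080)
step 20: x0=(-0.0449, 1.0227, 0.4913) x1=(1.2437, 1.3840, 0.1778) x2=(-0.1872, 0.2740, 1.5204) x3=(0.9833, 0.5181, 0.0697)
step 21: x0=(-0.1102, 0.9604, 0.4546) x1=(1.2014, 1.3721, 0.2100) x2=(-0.1606, 0.3514, 1.5241) x3=(1.0034, 0.6597, 0.0322)
step 22: x0=(-0.1754, 0.8983, 0.4177) x1=(1.1585, 1.3603, 0.2430) x2=(-0.1328, 0.4293, 1.5265) x3=(1.0224, 0.7998, -0.0045)
step 23: x0=(-0.2405, 0.8365, 0.3805) x1=(1.1151, 1.3489, 0.2769) x2=(-0.1039, 0.5078, 1.5279) x3=(1.0403, 0.9381, -0.0407)
step 24: x0=(-0.3050, 0.7749, 0.3430) x1=(1.0711, 1.3377, 0.3120) x2=(-0.0741, 0.5868, 1.5281) x3=(1.0568, 1.0744, -0.0767)
step 25: x0=(-0.3688, 0.7136, 0.3051) x1=(1.0266, 1.3269, 0.3484) x2=(-0.0432, 0.6663, 1.5273) x3=(1.0720, 1.2092, -0.1129)
step 26: x0=(-0.4314, 0.6528, 0.2669) x1=(0.9814, 1.3159, 0.3862) x2=(-0.0115, 0.7462, 1.5255) x3=(1.0857, 1.3427, -0.1495)
step 27: x0=(-0.4923, 0.5928, 0.2286) x1=(0.9355, 1.3047, 0.4251) x2=(0.0209, 0.8266, 1.5225) x3=(1.0979, 1.4754, -0.1861)
step 28: x0=(-0.5510, 0.5340, 0.1902) x1=(0.8888, 1.2930, 0.4650) x2=(0.0540, 0.9073, 1.5184) x3=(1.1083, 1.6072, -0.2222)
step 29: x0=(-0.6069, 0.4768, 0.1521) x1=(0.8416, 1.2808, 0.5055) x2=(0.0876, 0.9883, 1.5131) x3=(1.1167, 1.7380, -0.2575)
step 30: x0=(-0.6597, 0.4218, 0.1145) x1=(0.7938, 1.2681, 0.5462) x2=(0.1215, 1.0697, 1.5066) x3=(1.1226, 1.8672, -0.2914)
step 31: x0=(-0.7087, 0.3696, 0.0776) x1=(0.7455, 1.2550, 0.5870) x2=(0.1557, 1.1511, 1.4988) x3=(1.1258, 1.9944, -0.3236)
step 32: x0=(-0.7534, 0.3209, 0.0417) x1=(0.6969, 1.2416, 0.6273) x2=(0.1898, 1.2328, 1.4898) x3=(1.1259, 2.1190, -0.3535)
step 33: x0=(-0.7934, 0.2763, 0.0071) x1=(0.6480, 1.2280, 0.6671) x2=(0.2239, 1.3145, 1.4795) x3=(1.1227, 2.2404, -0.3810)
step 34: x0=(-0.8284, 0.2366, -0.0260) x1=(0.5989, 1.2141, 0.7060) x2=(0.2577, 1.3963, 1.4680) x3=(1.1160, 2.3579, -0.4056)
step 35: x0=(-0.8578, 0.2022, -0.0574) x1=(0.5496, 1.2001, 0.7438) x2=(0.2913, 1.4781, 1.4552) x3=(1.1054, 2.4709, -0.4272)
step 36: x0=(-0.8815, 0.1740, -0.0869) x1=(0.5002, 1.1859, 0.7803) x2=(0.3244, 1.5600, 1.4411) x3=(1.0909, 2.5788, -0.4455)
step 37: x0=(-0.8992, 0.1524, -0.1142) x1=(0.4506, 1.1715, 0.8154) x2=(0.3571, 1.6420, 1.4257) x3=(1.0723, 2.6812, -0.4603)
step 38: x0=(-0.9106, 0.1379, -0.1392) x1=(0.4008, 1.1570, 0.8489) x2=(0.3893, 1.7240, 1.4089) x3=(1.0495, 2.7774, -0.4716)

pair (1,3), distance 0.4697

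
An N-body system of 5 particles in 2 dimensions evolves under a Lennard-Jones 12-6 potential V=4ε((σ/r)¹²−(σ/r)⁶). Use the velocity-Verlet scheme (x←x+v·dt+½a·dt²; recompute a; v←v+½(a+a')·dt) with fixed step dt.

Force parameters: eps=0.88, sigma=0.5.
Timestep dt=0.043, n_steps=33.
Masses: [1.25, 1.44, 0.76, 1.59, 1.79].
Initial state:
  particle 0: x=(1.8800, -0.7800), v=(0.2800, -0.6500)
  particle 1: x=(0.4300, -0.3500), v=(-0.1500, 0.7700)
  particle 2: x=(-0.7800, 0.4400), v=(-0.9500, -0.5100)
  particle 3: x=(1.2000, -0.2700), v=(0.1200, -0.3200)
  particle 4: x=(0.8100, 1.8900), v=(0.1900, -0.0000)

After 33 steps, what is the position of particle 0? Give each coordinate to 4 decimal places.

(1.9882, -1.4775)

step 0: x0=(1.8800, -0.7800) x1=(0.4300, -0.3500) x2=(-0.7800, 0.4400) x3=(1.2000, -0.2700) x4=(0.8100, 1.8900)
step 1: x0=(1.8915, -0.8075) x1=(0.4246, -0.3168) x2=(-0.8208, 0.4181) x3=(1.2046, -0.2842) x4=(0.8182, 1.8900)
step 2: x0=(1.9019, -0.8343) x1=(0.4213, -0.2834) x2=(-0.8616, 0.3961) x3=(1.2082, -0.2991) x4=(0.8263, 1.8900)
step 3: x0=(1.9114, -0.8603) x1=(0.4200, -0.2501) x2=(-0.9023, 0.3741) x3=(1.2106, -0.3144) x4=(0.8345, 1.8900)
step 4: x0=(1.9201, -0.8857) x1=(0.4205, -0.2170) x2=(-0.9429, 0.3520) x3=(1.2120, -0.3302) x4=(0.8427, 1.8900)
step 5: x0=(1.9280, -0.9105) x1=(0.4227, -0.1841) x2=(-0.9835, 0.3300) x3=(1.2125, -0.3462) x4=(0.8508, 1.8900)
step 6: x0=(1.9352, -0.9348) x1=(0.4266, -0.1515) x2=(-1.0241, 0.3079) x3=(1.2119, -0.3623) x4=(0.8590, 1.8899)
step 7: x0=(1.9418, -0.9585) x1=(0.4321, -0.1194) x2=(-1.0646, 0.2859) x3=(1.2105, -0.3784) x4=(0.8672, 1.8899)
step 8: x0=(1.9477, -0.9818) x1=(0.4389, -0.0877) x2=(-1.1051, 0.2638) x3=(1.2082, -0.3944) x4=(0.8753, 1.8899)
step 9: x0=(1.9531, -1.0046) x1=(0.4471, -0.0565) x2=(-1.1455, 0.2417) x3=(1.2051, -0.4104) x4=(0.8835, 1.8899)
step 10: x0=(1.9580, -1.0270) x1=(0.4565, -0.0259) x2=(-1.1859, 0.2196) x3=(1.2013, -0.4261) x4=(0.8917, 1.8898)
step 11: x0=(1.9624, -1.0490) x1=(0.4670, 0.0041) x2=(-1.2263, 0.1975) x3=(1.1969, -0.4415) x4=(0.8998, 1.8898)
step 12: x0=(1.9664, -1.0707) x1=(0.4785, 0.0335) x2=(-1.2666, 0.1754) x3=(1.1919, -0.4567) x4=(0.9080, 1.8897)
step 13: x0=(1.9699, -1.0921) x1=(0.4909, 0.0622) x2=(-1.3070, 0.1533) x3=(1.1864, -0.4716) x4=(0.9161, 1.8897)
step 14: x0=(1.9731, -1.1132) x1=(0.5041, 0.0904) x2=(-1.3473, 0.1312) x3=(1.1805, -0.4861) x4=(0.9243, 1.8896)
step 15: x0=(1.9760, -1.1340) x1=(0.5180, 0.1180) x2=(-1.3876, 0.1091) x3=(1.1743, -0.5004) x4=(0.9325, 1.8896)
step 16: x0=(1.9785, -1.1545) x1=(0.5324, 0.1451) x2=(-1.4279, 0.0870) x3=(1.1678, -0.5143) x4=(0.9406, 1.8895)
step 17: x0=(1.9807, -1.1748) x1=(0.5474, 0.1716) x2=(-1.4682, 0.0649) x3=(1.1610, -0.5279) x4=(0.9488, 1.8894)
step 18: x0=(1.9826, -1.1949) x1=(0.5628, 0.1976) x2=(-1.5085, 0.0428) x3=(1.1541, -0.5413) x4=(0.9569, 1.8894)
step 19: x0=(1.9843, -1.2148) x1=(0.5786, 0.2231) x2=(-1.5488, 0.0207) x3=(1.1470, -0.5544) x4=(0.9651, 1.8893)
step 20: x0=(1.9857, -1.2344) x1=(0.5947, 0.2482) x2=(-1.5890, -0.0014) x3=(1.1398, -0.5672) x4=(0.9732, 1.8892)
step 21: x0=(1.9869, -1.2539) x1=(0.6111, 0.2730) x2=(-1.6293, -0.0235) x3=(1.1326, -0.5798) x4=(0.9814, 1.8891)
step 22: x0=(1.9879, -1.2733) x1=(0.6276, 0.2974) x2=(-1.6696, -0.0456) x3=(1.1253, -0.5923) x4=(0.9895, 1.8890)
step 23: x0=(1.9887, -1.2925) x1=(0.6444, 0.3215) x2=(-1.7098, -0.0677) x3=(1.1180, -0.6046) x4=(0.9977, 1.8889)
step 24: x0=(1.9893, -1.3115) x1=(0.6613, 0.3453) x2=(-1.7501, -0.0898) x3=(1.1107, -0.6167) x4=(1.0058, 1.8887)
step 25: x0=(1.9898, -1.3304) x1=(0.6783, 0.3689) x2=(-1.7904, -0.1119) x3=(1.1035, -0.6287) x4=(1.0139, 1.8886)
step 26: x0=(1.9901, -1.3492) x1=(0.6955, 0.3923) x2=(-1.8306, -0.1340) x3=(1.0963, -0.6406) x4=(1.0221, 1.8884)
step 27: x0=(1.9902, -1.3678) x1=(0.7127, 0.4156) x2=(-1.8709, -0.1561) x3=(1.0892, -0.6525) x4=(1.0302, 1.8882)
step 28: x0=(1.9902, -1.3864) x1=(0.7300, 0.4387) x2=(-1.9111, -0.1782) x3=(1.0821, -0.6642) x4=(1.0383, 1.8880)
step 29: x0=(1.9900, -1.4048) x1=(0.7473, 0.4616) x2=(-1.9514, -0.2003) x3=(1.0751, -0.6760) x4=(1.0465, 1.8878)
step 30: x0=(1.9898, -1.4231) x1=(0.7646, 0.4845) x2=(-1.9916, -0.2224) x3=(1.0681, -0.6877) x4=(1.0546, 1.8875)
step 31: x0=(1.9894, -1.4413) x1=(0.7820, 0.5073) x2=(-2.0319, -0.2445) x3=(1.0612, -0.6993) x4=(1.0627, 1.8872)
step 32: x0=(1.9889, -1.4595) x1=(0.7995, 0.5301) x2=(-2.0722, -0.2666) x3=(1.0544, -0.7110) x4=(1.0708, 1.8869)
step 33: x0=(1.9882, -1.4775) x1=(0.8169, 0.5528) x2=(-2.1124, -0.2887) x3=(1.0477, -0.7227) x4=(1.0789, 1.8866)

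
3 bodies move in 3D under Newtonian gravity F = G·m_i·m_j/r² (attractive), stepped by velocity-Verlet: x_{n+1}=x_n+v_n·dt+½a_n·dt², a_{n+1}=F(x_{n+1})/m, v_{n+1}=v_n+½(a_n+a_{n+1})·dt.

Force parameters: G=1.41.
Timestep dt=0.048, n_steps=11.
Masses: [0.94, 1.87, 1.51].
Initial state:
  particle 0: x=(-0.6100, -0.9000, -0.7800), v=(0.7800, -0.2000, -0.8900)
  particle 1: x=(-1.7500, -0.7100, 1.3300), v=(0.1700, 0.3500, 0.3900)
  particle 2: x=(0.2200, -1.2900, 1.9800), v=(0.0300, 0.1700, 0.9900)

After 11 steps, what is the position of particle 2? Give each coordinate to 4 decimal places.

(0.1606, -1.1759, 2.4570)

step 0: x0=(-0.6100, -0.9000, -0.7800) x1=(-1.7500, -0.7100, 1.3300) x2=(0.2200, -1.2900, 1.9800)
step 1: x0=(-0.5727, -0.9096, -0.8220) x1=(-1.7412, -0.6934, 1.3486) x2=(0.2208, -1.2816, 2.0272)
step 2: x0=(-0.5358, -0.9192, -0.8626) x1=(-1.7313, -0.6771, 1.3672) x2=(0.2203, -1.2729, 2.0736)
step 3: x0=(-0.4991, -0.9287, -0.9018) x1=(-1.7201, -0.6611, 1.3857) x2=(0.2186, -1.2637, 2.1192)
step 4: x0=(-0.4628, -0.9382, -0.9398) x1=(-1.7078, -0.6455, 1.4041) x2=(0.2156, -1.2542, 2.1642)
step 5: x0=(-0.4268, -0.9477, -0.9766) x1=(-1.6944, -0.6302, 1.4225) x2=(0.2113, -1.2442, 2.2083)
step 6: x0=(-0.3910, -0.9571, -1.0122) x1=(-1.6798, -0.6152, 1.4410) x2=(0.2059, -1.2339, 2.2517)
step 7: x0=(-0.3555, -0.9665, -1.0467) x1=(-1.6642, -0.6007, 1.4595) x2=(0.1993, -1.2231, 2.2944)
step 8: x0=(-0.3203, -0.9758, -1.0801) x1=(-1.6474, -0.5864, 1.4781) x2=(0.1914, -1.2119, 2.3363)
step 9: x0=(-0.2854, -0.9850, -1.1125) x1=(-1.6295, -0.5726, 1.4968) x2=(0.1823, -1.2004, 2.3773)
step 10: x0=(-0.2507, -0.9941, -1.1438) x1=(-1.6105, -0.5591, 1.5157) x2=(0.1721, -1.1884, 2.4176)
step 11: x0=(-0.2163, -1.0032, -1.1742) x1=(-1.5904, -0.5460, 1.5348) x2=(0.1606, -1.1759, 2.4570)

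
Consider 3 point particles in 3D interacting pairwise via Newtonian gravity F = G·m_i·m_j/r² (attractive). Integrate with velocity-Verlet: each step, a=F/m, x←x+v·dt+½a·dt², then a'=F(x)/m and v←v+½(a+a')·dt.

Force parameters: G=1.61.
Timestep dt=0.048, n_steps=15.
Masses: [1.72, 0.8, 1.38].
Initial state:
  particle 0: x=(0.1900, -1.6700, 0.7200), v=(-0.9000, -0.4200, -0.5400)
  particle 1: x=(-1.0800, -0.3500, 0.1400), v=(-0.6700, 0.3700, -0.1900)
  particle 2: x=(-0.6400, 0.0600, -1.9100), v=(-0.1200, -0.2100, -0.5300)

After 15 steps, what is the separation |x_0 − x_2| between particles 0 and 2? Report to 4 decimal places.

step 0: x0=(0.1900, -1.6700, 0.7200) x1=(-1.0800, -0.3500, 0.1400) x2=(-0.6400, 0.0600, -1.9100)
step 1: x0=(0.1465, -1.6898, 0.6938) x1=(-1.1115, -0.3327, 0.1306) x2=(-0.6458, 0.0497, -1.9349)
step 2: x0=(0.1023, -1.7087, 0.6669) x1=(-1.1416, -0.3165, 0.1206) x2=(-0.6515, 0.0390, -1.9587)
step 3: x0=(0.0575, -1.7268, 0.6394) x1=(-1.1704, -0.3012, 0.1101) x2=(-0.6572, 0.0278, -1.9813)
step 4: x0=(0.0122, -1.7441, 0.6113) x1=(-1.1979, -0.2870, 0.0990) x2=(-0.6630, 0.0162, -2.0029)
step 5: x0=(-0.0338, -1.7605, 0.5827) x1=(-1.2241, -0.2739, 0.0873) x2=(-0.6688, 0.0042, -2.0234)
step 6: x0=(-0.0803, -1.7761, 0.5534) x1=(-1.2491, -0.2619, 0.0750) x2=(-0.6746, -0.0083, -2.0428)
step 7: x0=(-0.1274, -1.7909, 0.5235) x1=(-1.2728, -0.2511, 0.0620) x2=(-0.6804, -0.0211, -2.0612)
step 8: x0=(-0.1749, -1.8047, 0.4931) x1=(-1.2952, -0.2414, 0.0485) x2=(-0.6863, -0.0344, -2.0784)
step 9: x0=(-0.2230, -1.8177, 0.4620) x1=(-1.3165, -0.2329, 0.0343) x2=(-0.6923, -0.0480, -2.0945)
step 10: x0=(-0.2717, -1.8297, 0.4304) x1=(-1.3366, -0.2256, 0.0196) x2=(-0.6983, -0.0621, -2.1095)
step 11: x0=(-0.3207, -1.8409, 0.3982) x1=(-1.3554, -0.2196, 0.0041) x2=(-0.7045, -0.0766, -2.1235)
step 12: x0=(-0.3703, -1.8511, 0.3654) x1=(-1.3731, -0.2149, -0.0120) x2=(-0.7107, -0.0916, -2.1363)
step 13: x0=(-0.4203, -1.8603, 0.3320) x1=(-1.3897, -0.2116, -0.0287) x2=(-0.7170, -0.1069, -2.1480)
step 14: x0=(-0.4708, -1.8686, 0.2980) x1=(-1.4051, -0.2096, -0.0461) x2=(-0.7234, -0.1227, -2.1586)
step 15: x0=(-0.5217, -1.8758, 0.2634) x1=(-1.4193, -0.2091, -0.0642) x2=(-0.7300, -0.1388, -2.1680)

2.9954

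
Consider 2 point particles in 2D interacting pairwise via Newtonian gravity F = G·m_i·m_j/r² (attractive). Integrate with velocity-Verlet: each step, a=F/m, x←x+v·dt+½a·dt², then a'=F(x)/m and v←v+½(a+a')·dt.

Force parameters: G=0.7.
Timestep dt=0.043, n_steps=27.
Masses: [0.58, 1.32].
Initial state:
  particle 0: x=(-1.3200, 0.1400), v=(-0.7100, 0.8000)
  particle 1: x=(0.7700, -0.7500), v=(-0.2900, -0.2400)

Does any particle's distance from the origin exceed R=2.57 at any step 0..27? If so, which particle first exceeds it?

step 0: x0=(-1.3200, 0.1400) x1=(0.7700, -0.7500)
step 1: x0=(-1.3504, 0.1743) x1=(0.7575, -0.7603)
step 2: x0=(-1.3805, 0.2085) x1=(0.7448, -0.7705)
step 3: x0=(-1.4103, 0.2426) x1=(0.7320, -0.7807)
step 4: x0=(-1.4398, 0.2766) x1=(0.7191, -0.7908)
step 5: x0=(-1.4691, 0.3104) x1=(0.7061, -0.8009)
step 6: x0=(-1.4981, 0.3441) x1=(0.6929, -0.8109)
step 7: x0=(-1.5268, 0.3776) x1=(0.6797, -0.8208)
step 8: x0=(-1.5553, 0.4110) x1=(0.6663, -0.8307)
step 9: x0=(-1.5836, 0.4443) x1=(0.6529, -0.8406)
step 10: x0=(-1.6117, 0.4775) x1=(0.6393, -0.8503)
step 11: x0=(-1.6396, 0.5105) x1=(0.6257, -0.8601)
step 12: x0=(-1.6672, 0.5434) x1=(0.6119, -0.8697)
step 13: x0=(-1.6947, 0.5762) x1=(0.5981, -0.8793)
step 14: x0=(-1.7219, 0.6089) x1=(0.5842, -0.8889)
step 15: x0=(-1.7490, 0.6414) x1=(0.5702, -0.8984)
step 16: x0=(-1.7758, 0.6739) x1=(0.5561, -0.9079)
step 17: x0=(-1.8025, 0.7062) x1=(0.5420, -0.9172)
step 18: x0=(-1.8291, 0.7383) x1=(0.5278, -0.9266)
step 19: x0=(-1.8554, 0.7704) x1=(0.5135, -0.9359)
step 20: x0=(-1.8816, 0.8023) x1=(0.4991, -0.9451)
step 21: x0=(-1.9077, 0.8342) x1=(0.4846, -0.9543)
step 22: x0=(-1.9335, 0.8659) x1=(0.4701, -0.9635)
step 23: x0=(-1.9593, 0.8975) x1=(0.4555, -0.9725)
step 24: x0=(-1.9849, 0.9290) x1=(0.4409, -0.9816)
step 25: x0=(-2.0103, 0.9603) x1=(0.4262, -0.9906)
step 26: x0=(-2.0356, 0.9916) x1=(0.4114, -0.9995)
step 27: x0=(-2.0608, 1.0228) x1=(0.3966, -1.0084)

no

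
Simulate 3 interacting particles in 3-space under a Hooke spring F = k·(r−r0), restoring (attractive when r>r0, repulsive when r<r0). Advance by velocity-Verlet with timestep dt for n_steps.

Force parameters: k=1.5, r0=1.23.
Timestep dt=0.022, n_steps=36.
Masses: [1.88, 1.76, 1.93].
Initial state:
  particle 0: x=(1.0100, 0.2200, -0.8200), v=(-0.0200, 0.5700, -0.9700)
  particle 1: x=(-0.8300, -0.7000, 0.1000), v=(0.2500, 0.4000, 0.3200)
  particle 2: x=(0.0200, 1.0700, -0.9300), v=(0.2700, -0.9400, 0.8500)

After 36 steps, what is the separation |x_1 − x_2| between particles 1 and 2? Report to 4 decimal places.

0.7291

step 0: x0=(1.0100, 0.2200, -0.8200) x1=(-0.8300, -0.7000, 0.1000) x2=(0.0200, 1.0700, -0.9300)
step 1: x0=(1.0094, 0.2325, -0.8413) x1=(-0.8242, -0.6910, 0.1069) x2=(0.0259, 1.0492, -0.9112)
step 2: x0=(1.0084, 0.2448, -0.8624) x1=(-0.8180, -0.6814, 0.1134) x2=(0.0316, 1.0280, -0.8923)
step 3: x0=(1.0072, 0.2569, -0.8833) x1=(-0.8113, -0.6714, 0.1195) x2=(0.0373, 1.0066, -0.8731)
step 4: x0=(1.0056, 0.2689, -0.9040) x1=(-0.8040, -0.6609, 0.1253) x2=(0.0427, 0.9849, -0.8539)
step 5: x0=(1.0036, 0.2808, -0.9246) x1=(-0.7963, -0.6500, 0.1307) x2=(0.0481, 0.9630, -0.8344)
step 6: x0=(1.0014, 0.2924, -0.9450) x1=(-0.7881, -0.6386, 0.1357) x2=(0.0533, 0.9408, -0.8149)
step 7: x0=(0.9989, 0.3039, -0.9651) x1=(-0.7794, -0.6268, 0.1404) x2=(0.0584, 0.9184, -0.7951)
step 8: x0=(0.9961, 0.3152, -0.9851) x1=(-0.7702, -0.6145, 0.1447) x2=(0.0633, 0.8959, -0.7753)
step 9: x0=(0.9930, 0.3262, -1.0049) x1=(-0.7606, -0.6019, 0.1487) x2=(0.0680, 0.8731, -0.7553)
step 10: x0=(0.9897, 0.3371, -1.0245) x1=(-0.7505, -0.5888, 0.1523) x2=(0.0726, 0.8501, -0.7351)
step 11: x0=(0.9860, 0.3478, -1.0439) x1=(-0.7400, -0.5754, 0.1556) x2=(0.0771, 0.8270, -0.7149)
step 12: x0=(0.9822, 0.3584, -1.0632) x1=(-0.7290, -0.5616, 0.1585) x2=(0.0814, 0.8038, -0.6945)
step 13: x0=(0.9780, 0.3687, -1.0822) x1=(-0.7176, -0.5475, 0.1611) x2=(0.0855, 0.7804, -0.6740)
step 14: x0=(0.9736, 0.3788, -1.1010) x1=(-0.7058, -0.5330, 0.1633) x2=(0.0895, 0.7568, -0.6534)
step 15: x0=(0.9690, 0.3888, -1.1196) x1=(-0.6935, -0.5182, 0.1652) x2=(0.0934, 0.7332, -0.6326)
step 16: x0=(0.9641, 0.3985, -1.1380) x1=(-0.6809, -0.5030, 0.1668) x2=(0.0972, 0.7094, -0.6118)
step 17: x0=(0.9590, 0.4081, -1.1562) x1=(-0.6679, -0.4876, 0.1680) x2=(0.1008, 0.6856, -0.5908)
step 18: x0=(0.9536, 0.4175, -1.1742) x1=(-0.6544, -0.4719, 0.1689) x2=(0.1043, 0.6617, -0.5698)
step 19: x0=(0.9481, 0.4268, -1.1921) x1=(-0.6406, -0.4559, 0.1695) x2=(0.1077, 0.6377, -0.5486)
step 20: x0=(0.9422, 0.4358, -1.2097) x1=(-0.6265, -0.4397, 0.1698) x2=(0.1110, 0.6136, -0.5274)
step 21: x0=(0.9362, 0.4447, -1.2271) x1=(-0.6120, -0.4232, 0.1697) x2=(0.1142, 0.5895, -0.5061)
step 22: x0=(0.9299, 0.4535, -1.2442) x1=(-0.5972, -0.4066, 0.1694) x2=(0.1173, 0.5653, -0.4847)
step 23: x0=(0.9233, 0.4621, -1.2612) x1=(-0.5820, -0.3897, 0.1688) x2=(0.1204, 0.5411, -0.4633)
step 24: x0=(0.9166, 0.4705, -1.2779) x1=(-0.5666, -0.3726, 0.1679) x2=(0.1234, 0.5169, -0.4418)
step 25: x0=(0.9096, 0.4788, -1.2944) x1=(-0.5508, -0.3554, 0.1667) x2=(0.1264, 0.4926, -0.4203)
step 26: x0=(0.9023, 0.4870, -1.3107) x1=(-0.5348, -0.3380, 0.1652) x2=(0.1294, 0.4684, -0.3988)
step 27: x0=(0.8948, 0.4950, -1.3267) x1=(-0.5186, -0.3205, 0.1635) x2=(0.1324, 0.4442, -0.3773)
step 28: x0=(0.8871, 0.5028, -1.3425) x1=(-0.5021, -0.3028, 0.1615) x2=(0.1354, 0.4200, -0.3558)
step 29: x0=(0.8791, 0.5106, -1.3580) x1=(-0.4854, -0.2851, 0.1593) x2=(0.1385, 0.3958, -0.3344)
step 30: x0=(0.8709, 0.5182, -1.3733) x1=(-0.4685, -0.2672, 0.1569) x2=(0.1416, 0.3717, -0.3129)
step 31: x0=(0.8625, 0.5256, -1.3883) x1=(-0.4514, -0.2493, 0.1542) x2=(0.1447, 0.3476, -0.2916)
step 32: x0=(0.8538, 0.5330, -1.4029) x1=(-0.4341, -0.2313, 0.1513) x2=(0.1480, 0.3236, -0.2703)
step 33: x0=(0.8449, 0.5401, -1.4173) x1=(-0.4167, -0.2132, 0.1481) x2=(0.1513, 0.2997, -0.2491)
step 34: x0=(0.8357, 0.5472, -1.4314) x1=(-0.3992, -0.1951, 0.1448) x2=(0.1548, 0.2759, -0.2280)
step 35: x0=(0.8263, 0.5541, -1.4452) x1=(-0.3815, -0.1770, 0.1413) x2=(0.1584, 0.2522, -0.2070)
step 36: x0=(0.8167, 0.5609, -1.4586) x1=(-0.3638, -0.1588, 0.1376) x2=(0.1621, 0.2286, -0.1862)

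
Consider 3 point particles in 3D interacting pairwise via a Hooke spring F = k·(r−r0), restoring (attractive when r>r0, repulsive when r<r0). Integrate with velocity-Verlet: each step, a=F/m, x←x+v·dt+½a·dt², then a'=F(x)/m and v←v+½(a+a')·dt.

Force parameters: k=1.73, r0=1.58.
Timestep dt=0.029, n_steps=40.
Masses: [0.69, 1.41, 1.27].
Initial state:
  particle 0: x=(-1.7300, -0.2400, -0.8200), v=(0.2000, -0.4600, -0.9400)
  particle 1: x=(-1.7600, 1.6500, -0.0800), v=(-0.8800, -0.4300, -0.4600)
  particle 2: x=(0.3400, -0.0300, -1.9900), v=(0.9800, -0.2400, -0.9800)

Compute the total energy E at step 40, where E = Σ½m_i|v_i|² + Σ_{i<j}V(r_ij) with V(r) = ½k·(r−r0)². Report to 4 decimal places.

step 0: x0=(-1.7300, -0.2400, -0.8200) x1=(-1.7600, 1.6500, -0.0800) x2=(0.3400, -0.0300, -1.9900)
step 1: x0=(-1.7235, -0.2528, -0.8475) x1=(-1.7850, 1.6369, -0.0939) x2=(0.3674, -0.0365, -2.0176)
step 2: x0=(-1.7155, -0.2646, -0.8755) x1=(-1.8087, 1.6224, -0.1091) x2=(0.3927, -0.0421, -2.0436)
step 3: x0=(-1.7059, -0.2753, -0.9040) x1=(-1.8313, 1.6065, -0.1255) x2=(0.4158, -0.0467, -2.0680)
step 4: x0=(-1.6949, -0.2850, -0.9330) x1=(-1.8525, 1.5894, -0.1431) x2=(0.4366, -0.0505, -2.0907)
step 5: x0=(-1.6824, -0.2936, -0.9624) x1=(-1.8725, 1.5708, -0.1621) x2=(0.4552, -0.0533, -2.1117)
step 6: x0=(-1.6684, -0.3011, -0.9924) x1=(-1.8911, 1.5510, -0.1822) x2=(0.4715, -0.0552, -2.1311)
step 7: x0=(-1.6529, -0.3076, -1.0227) x1=(-1.9084, 1.5298, -0.2037) x2=(0.4855, -0.0562, -2.1488)
step 8: x0=(-1.6359, -0.3130, -1.0536) x1=(-1.9242, 1.5073, -0.2265) x2=(0.4971, -0.0563, -2.1648)
step 9: x0=(-1.6175, -0.3174, -1.0849) x1=(-1.9386, 1.4835, -0.2505) x2=(0.5063, -0.0555, -2.1792)
step 10: x0=(-1.5977, -0.3208, -1.1166) x1=(-1.9516, 1.4584, -0.2758) x2=(0.5132, -0.0539, -2.1919)
step 11: x0=(-1.5766, -0.3232, -1.1486) x1=(-1.9631, 1.4321, -0.3023) x2=(0.5177, -0.0514, -2.2031)
step 12: x0=(-1.5542, -0.3247, -1.1811) x1=(-1.9731, 1.4046, -0.3301) x2=(0.5199, -0.0482, -2.2126)
step 13: x0=(-1.5305, -0.3253, -1.2139) x1=(-1.9817, 1.3759, -0.3591) x2=(0.5198, -0.0441, -2.2206)
step 14: x0=(-1.5057, -0.3250, -1.2470) x1=(-1.9887, 1.3462, -0.3894) x2=(0.5174, -0.0392, -2.2271)
step 15: x0=(-1.4798, -0.3238, -1.2804) x1=(-1.9943, 1.3153, -0.4208) x2=(0.5128, -0.0336, -2.2321)
step 16: x0=(-1.4528, -0.3219, -1.3141) x1=(-1.9985, 1.2834, -0.4533) x2=(0.5060, -0.0273, -2.2357)
step 17: x0=(-1.4249, -0.3192, -1.3480) x1=(-2.0011, 1.2505, -0.4870) x2=(0.4970, -0.0203, -2.2379)
step 18: x0=(-1.3962, -0.3158, -1.3821) x1=(-2.0024, 1.2166, -0.5218) x2=(0.4860, -0.0126, -2.2389)
step 19: x0=(-1.3666, -0.3118, -1.4164) x1=(-2.0022, 1.1819, -0.5576) x2=(0.4729, -0.0042, -2.2385)
step 20: x0=(-1.3364, -0.3072, -1.4508) x1=(-2.0006, 1.1463, -0.5944) x2=(0.4580, 0.0047, -2.2370)
step 21: x0=(-1.3056, -0.3021, -1.4853) x1=(-1.9976, 1.1099, -0.6322) x2=(0.4412, 0.0143, -2.2343)
step 22: x0=(-1.2742, -0.2965, -1.5199) x1=(-1.9934, 1.0728, -0.6709) x2=(0.4227, 0.0244, -2.2306)
step 23: x0=(-1.2425, -0.2905, -1.5545) x1=(-1.9878, 1.0350, -0.7105) x2=(0.4026, 0.0350, -2.2259)
step 24: x0=(-1.2105, -0.2842, -1.5891) x1=(-1.9810, 0.9967, -0.7508) x2=(0.3809, 0.0461, -2.2203)
step 25: x0=(-1.1784, -0.2775, -1.6238) x1=(-1.9731, 0.9577, -0.7920) x2=(0.3578, 0.0577, -2.2138)
step 26: x0=(-1.1461, -0.2707, -1.6584) x1=(-1.9639, 0.9183, -0.8339) x2=(0.3334, 0.0697, -2.2066)
step 27: x0=(-1.1138, -0.2637, -1.6929) x1=(-1.9537, 0.8784, -0.8764) x2=(0.3078, 0.0821, -2.1987)
step 28: x0=(-1.0817, -0.2567, -1.7273) x1=(-1.9425, 0.8382, -0.9196) x2=(0.2811, 0.0950, -2.1901)
step 29: x0=(-1.0498, -0.2497, -1.7617) x1=(-1.9304, 0.7976, -0.9632) x2=(0.2535, 0.1082, -2.1810)
step 30: x0=(-1.0182, -0.2427, -1.7959) x1=(-1.9173, 0.7567, -1.0074) x2=(0.2251, 0.1217, -2.1713)
step 31: x0=(-0.9871, -0.2360, -1.8301) x1=(-1.9035, 0.7156, -1.0520) x2=(0.1960, 0.1356, -2.1613)
step 32: x0=(-0.9564, -0.2294, -1.8641) x1=(-1.8889, 0.6743, -1.0971) x2=(0.1664, 0.1499, -2.1509)
step 33: x0=(-0.9264, -0.2232, -1.8980) x1=(-1.8736, 0.6328, -1.1424) x2=(0.1364, 0.1644, -2.1402)
step 34: x0=(-0.8971, -0.2174, -1.9319) x1=(-1.8578, 0.5913, -1.1880) x2=(0.1061, 0.1793, -2.1292)
step 35: x0=(-0.8685, -0.2121, -1.9656) x1=(-1.8415, 0.5497, -1.2338) x2=(0.0757, 0.1946, -2.1180)
step 36: x0=(-0.8407, -0.2074, -1.9994) x1=(-1.8247, 0.5081, -1.2798) x2=(0.0453, 0.2101, -2.1067)
step 37: x0=(-0.8139, -0.2035, -2.0332) x1=(-1.8076, 0.4666, -1.3258) x2=(0.0149, 0.2261, -2.0952)
step 38: x0=(-0.7879, -0.2003, -2.0671) x1=(-1.7903, 0.4250, -1.3720) x2=(-0.0152, 0.2424, -2.0836)
step 39: x0=(-0.7629, -0.1981, -2.1013) x1=(-1.7728, 0.3836, -1.4182) x2=(-0.0449, 0.2592, -2.0718)
step 40: x0=(-0.7389, -0.1969, -2.1357) x1=(-1.7552, 0.3422, -1.4643) x2=(-0.0743, 0.2765, -2.0599)
step 0 velocities: v0=(0.2000, -0.4600, -0.9400) v1=(-0.8800, -0.4300, -0.4600) v2=(0.9800, -0.2400, -0.9800)
step 0: KE=2.4734, PE=3.2932, E=5.7666
step 40 velocities: v0=(0.8145, 0.0219, -1.1939) v1=(0.6066, -1.4255, -1.5905) v2=(-1.0043, 0.6034, 0.4131)
step 40: KE=5.1762, PE=0.5898, E=5.7660

5.7660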